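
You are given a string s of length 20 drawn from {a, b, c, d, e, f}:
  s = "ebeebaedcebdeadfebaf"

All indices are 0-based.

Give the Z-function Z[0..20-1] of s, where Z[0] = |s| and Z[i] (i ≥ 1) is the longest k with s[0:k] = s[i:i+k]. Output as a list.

[20, 0, 1, 2, 0, 0, 1, 0, 0, 2, 0, 0, 1, 0, 0, 0, 2, 0, 0, 0]

Z[0]=20
i=1: fresh scan; Z[1]=0
i=2: fresh scan; Z[2]=1 scan→box=[2,3)
i=3: fresh scan; Z[3]=2 scan→box=[3,5)
i=4: min(r-i=1, Z[1]=0)=0; Z[4]=0
i=5: fresh scan; Z[5]=0
i=6: fresh scan; Z[6]=1 scan→box=[6,7)
i=7: fresh scan; Z[7]=0
i=8: fresh scan; Z[8]=0
i=9: fresh scan; Z[9]=2 scan→box=[9,11)
i=10: min(r-i=1, Z[1]=0)=0; Z[10]=0
i=11: fresh scan; Z[11]=0
i=12: fresh scan; Z[12]=1 scan→box=[12,13)
i=13: fresh scan; Z[13]=0
i=14: fresh scan; Z[14]=0
i=15: fresh scan; Z[15]=0
i=16: fresh scan; Z[16]=2 scan→box=[16,18)
i=17: min(r-i=1, Z[1]=0)=0; Z[17]=0
i=18: fresh scan; Z[18]=0
i=19: fresh scan; Z[19]=0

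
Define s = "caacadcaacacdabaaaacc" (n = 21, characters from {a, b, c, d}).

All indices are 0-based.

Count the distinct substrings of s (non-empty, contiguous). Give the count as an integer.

196

rank→(start, suffix):
  0 → (15, 'aaaacc')
  1 → (16, 'aaacc')
  2 → (7, 'aacacdabaaaacc')
  3 → (1, 'aacadcaacacdabaaaacc')
  4 → (17, 'aacc')
  5 → (13, 'abaaaacc')
  6 → (8, 'acacdabaaaacc')
  7 → (2, 'acadcaacacdabaaaacc')
  8 → (18, 'acc')
  9 → (10, 'acdabaaaacc')
  10 → (4, 'adcaacacdabaaaacc')
  11 → (14, 'baaaacc')
  12 → (20, 'c')
  13 → (6, 'caacacdabaaaacc')
  14 → (0, 'caacadcaacacdabaaaacc')
  15 → (9, 'cacdabaaaacc')
  16 → (3, 'cadcaacacdabaaaacc')
  17 → (19, 'cc')
  18 → (11, 'cdabaaaacc')
  19 → (12, 'dabaaaacc')
  20 → (5, 'dcaacacdabaaaacc')

SA = [15, 16, 7, 1, 17, 13, 8, 2, 18, 10, 4, 14, 20, 6, 0, 9, 3, 19, 11, 12, 5]
[i] adj suffixes → lcp
  [1] 15/16 → 3 ('aaa')
  [2] 16/7 → 2 ('aa')
  [3] 7/1 → 4 ('aaca')
  [4] 1/17 → 3 ('aac')
  [5] 17/13 → 1 ('a')
  [6] 13/8 → 1 ('a')
  [7] 8/2 → 3 ('aca')
  [8] 2/18 → 2 ('ac')
  [9] 18/10 → 2 ('ac')
  [10] 10/4 → 1 ('a')
  [11] 4/14 → 0 ('')
  [12] 14/20 → 0 ('')
  [13] 20/6 → 1 ('c')
  [14] 6/0 → 5 ('caaca')
  [15] 0/9 → 2 ('ca')
  [16] 9/3 → 2 ('ca')
  [17] 3/19 → 1 ('c')
  [18] 19/11 → 1 ('c')
  [19] 11/12 → 0 ('')
  [20] 12/5 → 1 ('d')

n(n+1)/2 = 21·22/2 = 231
Σ LCP = 0 + 3 + 2 + 4 + 3 + 1 + 1 + 3 + 2 + 2 + 1 + 0 + 0 + 1 + 5 + 2 + 2 + 1 + 1 + 0 + 1 = 35
distinct = 231 − 35 = 196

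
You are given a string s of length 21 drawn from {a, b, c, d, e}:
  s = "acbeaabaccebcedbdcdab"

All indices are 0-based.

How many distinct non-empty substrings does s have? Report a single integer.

rank→(start, suffix):
  0 → (4, 'aabaccebcedbdcdab')
  1 → (19, 'ab')
  2 → (5, 'abaccebcedbdcdab')
  3 → (0, 'acbeaabaccebcedbdcdab')
  4 → (7, 'accebcedbdcdab')
  5 → (20, 'b')
  6 → (6, 'baccebcedbdcdab')
  7 → (11, 'bcedbdcdab')
  8 → (15, 'bdcdab')
  9 → (2, 'beaabaccebcedbdcdab')
  10 → (1, 'cbeaabaccebcedbdcdab')
  11 → (8, 'ccebcedbdcdab')
  12 → (17, 'cdab')
  13 → (9, 'cebcedbdcdab')
  14 → (12, 'cedbdcdab')
  15 → (18, 'dab')
  16 → (14, 'dbdcdab')
  17 → (16, 'dcdab')
  18 → (3, 'eaabaccebcedbdcdab')
  19 → (10, 'ebcedbdcdab')
  20 → (13, 'edbdcdab')

SA = [4, 19, 5, 0, 7, 20, 6, 11, 15, 2, 1, 8, 17, 9, 12, 18, 14, 16, 3, 10, 13]
[i] adj suffixes → lcp
  [1] 4/19 → 1 ('a')
  [2] 19/5 → 2 ('ab')
  [3] 5/0 → 1 ('a')
  [4] 0/7 → 2 ('ac')
  [5] 7/20 → 0 ('')
  [6] 20/6 → 1 ('b')
  [7] 6/11 → 1 ('b')
  [8] 11/15 → 1 ('b')
  [9] 15/2 → 1 ('b')
  [10] 2/1 → 0 ('')
  [11] 1/8 → 1 ('c')
  [12] 8/17 → 1 ('c')
  [13] 17/9 → 1 ('c')
  [14] 9/12 → 2 ('ce')
  [15] 12/18 → 0 ('')
  [16] 18/14 → 1 ('d')
  [17] 14/16 → 1 ('d')
  [18] 16/3 → 0 ('')
  [19] 3/10 → 1 ('e')
  [20] 10/13 → 1 ('e')

n(n+1)/2 = 21·22/2 = 231
Σ LCP = 0 + 1 + 2 + 1 + 2 + 0 + 1 + 1 + 1 + 1 + 0 + 1 + 1 + 1 + 2 + 0 + 1 + 1 + 0 + 1 + 1 = 19
distinct = 231 − 19 = 212

212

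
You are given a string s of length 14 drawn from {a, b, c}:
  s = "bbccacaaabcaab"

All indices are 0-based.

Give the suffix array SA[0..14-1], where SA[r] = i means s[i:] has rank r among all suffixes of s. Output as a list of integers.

[6, 11, 7, 12, 8, 4, 13, 0, 9, 1, 5, 10, 3, 2]

rank→(start, suffix):
  0 → (6, 'aaabcaab')
  1 → (11, 'aab')
  2 → (7, 'aabcaab')
  3 → (12, 'ab')
  4 → (8, 'abcaab')
  5 → (4, 'acaaabcaab')
  6 → (13, 'b')
  7 → (0, 'bbccacaaabcaab')
  8 → (9, 'bcaab')
  9 → (1, 'bccacaaabcaab')
  10 → (5, 'caaabcaab')
  11 → (10, 'caab')
  12 → (3, 'cacaaabcaab')
  13 → (2, 'ccacaaabcaab')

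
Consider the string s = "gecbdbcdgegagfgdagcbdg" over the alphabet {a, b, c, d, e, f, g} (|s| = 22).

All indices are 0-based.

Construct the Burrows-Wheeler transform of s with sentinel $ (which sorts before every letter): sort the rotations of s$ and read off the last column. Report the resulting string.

rank  rotation                 last
    0  $gecbdbcdgegagfgdagcbdg  g
    1  agcbdg$gecbdbcdgegagfgd  d
    2  agfgdagcbdg$gecbdbcdgeg  g
    3  bcdgegagfgdagcbdg$gecbd  d
    4  bdbcdgegagfgdagcbdg$gec  c
    5  bdg$gecbdbcdgegagfgdagc  c
    6  cbdbcdgegagfgdagcbdg$ge  e
    7  cbdg$gecbdbcdgegagfgdag  g
    8  cdgegagfgdagcbdg$gecbdb  b
    9  dagcbdg$gecbdbcdgegagfg  g
   10  dbcdgegagfgdagcbdg$gecb  b
   11  dg$gecbdbcdgegagfgdagcb  b
   12  dgegagfgdagcbdg$gecbdbc  c
   13  ecbdbcdgegagfgdagcbdg$g  g
   14  egagfgdagcbdg$gecbdbcdg  g
   15  fgdagcbdg$gecbdbcdgegag  g
   16  g$gecbdbcdgegagfgdagcbd  d
   17  gagfgdagcbdg$gecbdbcdge  e
   18  gcbdg$gecbdbcdgegagfgda  a
   19  gdagcbdg$gecbdbcdgegagf  f
   20  gecbdbcdgegagfgdagcbdg$  $
   21  gegagfgdagcbdg$gecbdbcd  d
   22  gfgdagcbdg$gecbdbcdgega  a

gdgdccegbgbbcgggdeaf$da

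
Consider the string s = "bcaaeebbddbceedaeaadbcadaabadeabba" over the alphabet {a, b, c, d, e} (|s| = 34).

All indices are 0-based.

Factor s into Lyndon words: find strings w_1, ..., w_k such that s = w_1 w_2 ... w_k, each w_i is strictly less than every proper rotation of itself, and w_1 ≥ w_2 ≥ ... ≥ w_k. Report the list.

["bc", "aaeebbddbceedae", "aadbcad", "aabadeabb", "a"]

emit factor 1: 'bc' (i=0, period=2)
emit factor 2: 'aaeebbddbceedae' (i=2, period=15)
emit factor 3: 'aadbcad' (i=17, period=7)
emit factor 4: 'aabadeabb' (i=24, period=9)
emit factor 5: 'a' (i=33, period=1)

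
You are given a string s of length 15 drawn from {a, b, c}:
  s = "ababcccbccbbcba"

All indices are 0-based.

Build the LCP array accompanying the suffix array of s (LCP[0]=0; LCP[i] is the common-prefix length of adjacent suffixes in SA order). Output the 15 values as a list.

sorted suffixes:
  #0 SA[0]=14  'a'
  #1 SA[1]=0  'ababcccbccbbcba'
  #2 SA[2]=2  'abcccbccbbcba'
  #3 SA[3]=13  'ba'
  #4 SA[4]=1  'babcccbccbbcba'
  #5 SA[5]=10  'bbcba'
  #6 SA[6]=11  'bcba'
  #7 SA[7]=7  'bccbbcba'
  #8 SA[8]=3  'bcccbccbbcba'
  #9 SA[9]=12  'cba'
  #10 SA[10]=9  'cbbcba'
  #11 SA[11]=6  'cbccbbcba'
  #12 SA[12]=8  'ccbbcba'
  #13 SA[13]=5  'ccbccbbcba'
  #14 SA[14]=4  'cccbccbbcba'

SA = [14, 0, 2, 13, 1, 10, 11, 7, 3, 12, 9, 6, 8, 5, 4]
rank  pair      lcp
   1  s[14:],s[0:]  1  'a'
   2  s[0:],s[2:]  2  'ab'
   3  s[2:],s[13:]  0  ''
   4  s[13:],s[1:]  2  'ba'
   5  s[1:],s[10:]  1  'b'
   6  s[10:],s[11:]  1  'b'
   7  s[11:],s[7:]  2  'bc'
   8  s[7:],s[3:]  3  'bcc'
   9  s[3:],s[12:]  0  ''
  10  s[12:],s[9:]  2  'cb'
  11  s[9:],s[6:]  2  'cb'
  12  s[6:],s[8:]  1  'c'
  13  s[8:],s[5:]  3  'ccb'
  14  s[5:],s[4:]  2  'cc'

[0, 1, 2, 0, 2, 1, 1, 2, 3, 0, 2, 2, 1, 3, 2]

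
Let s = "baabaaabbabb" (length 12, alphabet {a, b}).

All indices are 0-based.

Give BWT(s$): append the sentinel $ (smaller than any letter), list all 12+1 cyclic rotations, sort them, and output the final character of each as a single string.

bbbaababa$baa

rank  rotation       last
    0  $baabaaabbabb  b
    1  aaabbabb$baab  b
    2  aabaaabbabb$b  b
    3  aabbabb$baaba  a
    4  abaaabbabb$ba  a
    5  abb$baabaaabb  b
    6  abbabb$baabaa  a
    7  b$baabaaabbab  b
    8  baaabbabb$baa  a
    9  baabaaabbabb$  $
   10  babb$baabaaab  b
   11  bb$baabaaabba  a
   12  bbabb$baabaaa  a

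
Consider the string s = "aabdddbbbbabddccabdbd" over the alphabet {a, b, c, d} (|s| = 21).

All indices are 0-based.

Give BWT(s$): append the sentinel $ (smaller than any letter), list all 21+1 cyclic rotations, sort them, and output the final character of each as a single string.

d$cbabbbddaaacdbdbddbb

rank  rotation                last
    0  $aabdddbbbbabddccabdbd  d
    1  aabdddbbbbabddccabdbd$  $
    2  abdbd$aabdddbbbbabddcc  c
    3  abddccabdbd$aabdddbbbb  b
    4  abdddbbbbabddccabdbd$a  a
    5  babddccabdbd$aabdddbbb  b
    6  bbabddccabdbd$aabdddbb  b
    7  bbbabddccabdbd$aabdddb  b
    8  bbbbabddccabdbd$aabddd  d
    9  bd$aabdddbbbbabddccabd  d
   10  bdbd$aabdddbbbbabddcca  a
   11  bddccabdbd$aabdddbbbba  a
   12  bdddbbbbabddccabdbd$aa  a
   13  cabdbd$aabdddbbbbabddc  c
   14  ccabdbd$aabdddbbbbabdd  d
   15  d$aabdddbbbbabddccabdb  b
   16  dbbbbabddccabdbd$aabdd  d
   17  dbd$aabdddbbbbabddccab  b
   18  dccabdbd$aabdddbbbbabd  d
   19  ddbbbbabddccabdbd$aabd  d
   20  ddccabdbd$aabdddbbbbab  b
   21  dddbbbbabddccabdbd$aab  b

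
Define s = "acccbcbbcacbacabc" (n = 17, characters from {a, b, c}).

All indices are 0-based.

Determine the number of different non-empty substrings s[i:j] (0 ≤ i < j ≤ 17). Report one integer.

sorted suffixes:
  #0 SA[0]=14  'abc'
  #1 SA[1]=12  'acabc'
  #2 SA[2]=9  'acbacabc'
  #3 SA[3]=0  'acccbcbbcacbacabc'
  #4 SA[4]=11  'bacabc'
  #5 SA[5]=6  'bbcacbacabc'
  #6 SA[6]=15  'bc'
  #7 SA[7]=7  'bcacbacabc'
  #8 SA[8]=4  'bcbbcacbacabc'
  #9 SA[9]=16  'c'
  #10 SA[10]=13  'cabc'
  #11 SA[11]=8  'cacbacabc'
  #12 SA[12]=10  'cbacabc'
  #13 SA[13]=5  'cbbcacbacabc'
  #14 SA[14]=3  'cbcbbcacbacabc'
  #15 SA[15]=2  'ccbcbbcacbacabc'
  #16 SA[16]=1  'cccbcbbcacbacabc'

SA = [14, 12, 9, 0, 11, 6, 15, 7, 4, 16, 13, 8, 10, 5, 3, 2, 1]
[i] adj suffixes → lcp
  [1] 14/12 → 1 ('a')
  [2] 12/9 → 2 ('ac')
  [3] 9/0 → 2 ('ac')
  [4] 0/11 → 0 ('')
  [5] 11/6 → 1 ('b')
  [6] 6/15 → 1 ('b')
  [7] 15/7 → 2 ('bc')
  [8] 7/4 → 2 ('bc')
  [9] 4/16 → 0 ('')
  [10] 16/13 → 1 ('c')
  [11] 13/8 → 2 ('ca')
  [12] 8/10 → 1 ('c')
  [13] 10/5 → 2 ('cb')
  [14] 5/3 → 2 ('cb')
  [15] 3/2 → 1 ('c')
  [16] 2/1 → 2 ('cc')

n(n+1)/2 = 17·18/2 = 153
Σ LCP = 0 + 1 + 2 + 2 + 0 + 1 + 1 + 2 + 2 + 0 + 1 + 2 + 1 + 2 + 2 + 1 + 2 = 22
distinct = 153 − 22 = 131

131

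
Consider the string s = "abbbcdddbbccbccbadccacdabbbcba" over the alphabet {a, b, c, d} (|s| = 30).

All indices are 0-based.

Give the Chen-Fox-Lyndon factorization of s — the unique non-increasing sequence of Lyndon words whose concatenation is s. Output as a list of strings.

emit factor 1: 'abbbcdddbbccbccbadccacd' (i=0, period=23)
emit factor 2: 'abbbcb' (i=23, period=6)
emit factor 3: 'a' (i=29, period=1)

["abbbcdddbbccbccbadccacd", "abbbcb", "a"]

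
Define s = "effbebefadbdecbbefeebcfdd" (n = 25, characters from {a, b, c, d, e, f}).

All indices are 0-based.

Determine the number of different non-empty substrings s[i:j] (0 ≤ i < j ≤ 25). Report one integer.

rank | idx | suffix
   0 |   8 | adbdecbbefeebcfdd
   1 |  14 | bbefeebcfdd
   2 |  20 | bcfdd
   3 |  10 | bdecbbefeebcfdd
   4 |   3 | bebefadbdecbbefeebcfdd
   5 |   5 | befadbdecbbefeebcfdd
   6 |  15 | befeebcfdd
   7 |  13 | cbbefeebcfdd
   8 |  21 | cfdd
   9 |  24 | d
  10 |   9 | dbdecbbefeebcfdd
  11 |  23 | dd
  12 |  11 | decbbefeebcfdd
  13 |  19 | ebcfdd
  14 |   4 | ebefadbdecbbefeebcfdd
  15 |  12 | ecbbefeebcfdd
  16 |  18 | eebcfdd
  17 |   6 | efadbdecbbefeebcfdd
  18 |  16 | efeebcfdd
  19 |   0 | effbebefadbdecbbefeebcfdd
  20 |   7 | fadbdecbbefeebcfdd
  21 |   2 | fbebefadbdecbbefeebcfdd
  22 |  22 | fdd
  23 |  17 | feebcfdd
  24 |   1 | ffbebefadbdecbbefeebcfdd

SA = [8, 14, 20, 10, 3, 5, 15, 13, 21, 24, 9, 23, 11, 19, 4, 12, 18, 6, 16, 0, 7, 2, 22, 17, 1]
[i] adj suffixes → lcp
  [1] 8/14 → 0 ('')
  [2] 14/20 → 1 ('b')
  [3] 20/10 → 1 ('b')
  [4] 10/3 → 1 ('b')
  [5] 3/5 → 2 ('be')
  [6] 5/15 → 3 ('bef')
  [7] 15/13 → 0 ('')
  [8] 13/21 → 1 ('c')
  [9] 21/24 → 0 ('')
  [10] 24/9 → 1 ('d')
  [11] 9/23 → 1 ('d')
  [12] 23/11 → 1 ('d')
  [13] 11/19 → 0 ('')
  [14] 19/4 → 2 ('eb')
  [15] 4/12 → 1 ('e')
  [16] 12/18 → 1 ('e')
  [17] 18/6 → 1 ('e')
  [18] 6/16 → 2 ('ef')
  [19] 16/0 → 2 ('ef')
  [20] 0/7 → 0 ('')
  [21] 7/2 → 1 ('f')
  [22] 2/22 → 1 ('f')
  [23] 22/17 → 1 ('f')
  [24] 17/1 → 1 ('f')

n(n+1)/2 = 25·26/2 = 325
Σ LCP = 0 + 0 + 1 + 1 + 1 + 2 + 3 + 0 + 1 + 0 + 1 + 1 + 1 + 0 + 2 + 1 + 1 + 1 + 2 + 2 + 0 + 1 + 1 + 1 + 1 = 25
distinct = 325 − 25 = 300

300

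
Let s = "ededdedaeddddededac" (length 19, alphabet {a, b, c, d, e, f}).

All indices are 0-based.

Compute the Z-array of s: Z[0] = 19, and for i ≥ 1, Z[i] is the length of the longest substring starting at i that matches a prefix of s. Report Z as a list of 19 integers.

Z[0]=19
i=1: outside box; Z[1]=0
i=2: outside box; Z[2]=2 extend→box=[2,4)
i=3: min(r-i=1, Z[1]=0)=0; Z[3]=0
i=4: outside box; Z[4]=0
i=5: outside box; Z[5]=2 extend→box=[5,7)
i=6: min(r-i=1, Z[1]=0)=0; Z[6]=0
i=7: outside box; Z[7]=0
i=8: outside box; Z[8]=2 extend→box=[8,10)
i=9: min(r-i=1, Z[1]=0)=0; Z[9]=0
i=10: outside box; Z[10]=0
i=11: outside box; Z[11]=0
i=12: outside box; Z[12]=0
i=13: outside box; Z[13]=4 extend→box=[13,17)
i=14: min(r-i=3, Z[1]=0)=0; Z[14]=0
i=15: min(r-i=2, Z[2]=2)=2; Z[15]=2
i=16: min(r-i=1, Z[3]=0)=0; Z[16]=0
i=17: outside box; Z[17]=0
i=18: outside box; Z[18]=0

[19, 0, 2, 0, 0, 2, 0, 0, 2, 0, 0, 0, 0, 4, 0, 2, 0, 0, 0]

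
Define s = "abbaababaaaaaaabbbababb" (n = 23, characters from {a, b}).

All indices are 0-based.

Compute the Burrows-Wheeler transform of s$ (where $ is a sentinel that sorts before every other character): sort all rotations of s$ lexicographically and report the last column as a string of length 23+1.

bbaaaabababb$abababaaaba

rank  rotation                  last
    0  $abbaababaaaaaaabbbababb  b
    1  aaaaaaabbbababb$abbaabab  b
    2  aaaaaabbbababb$abbaababa  a
    3  aaaaabbbababb$abbaababaa  a
    4  aaaabbbababb$abbaababaaa  a
    5  aaabbbababb$abbaababaaaa  a
    6  aababaaaaaaabbbababb$abb  b
    7  aabbbababb$abbaababaaaaa  a
    8  abaaaaaaabbbababb$abbaab  b
    9  ababaaaaaaabbbababb$abba  a
   10  ababb$abbaababaaaaaaabbb  b
   11  abb$abbaababaaaaaaabbbab  b
   12  abbaababaaaaaaabbbababb$  $
   13  abbbababb$abbaababaaaaaa  a
   14  b$abbaababaaaaaaabbbabab  b
   15  baaaaaaabbbababb$abbaaba  a
   16  baababaaaaaaabbbababb$ab  b
   17  babaaaaaaabbbababb$abbaa  a
   18  bababb$abbaababaaaaaaabb  b
   19  babb$abbaababaaaaaaabbba  a
   20  bb$abbaababaaaaaaabbbaba  a
   21  bbaababaaaaaaabbbababb$a  a
   22  bbababb$abbaababaaaaaaab  b
   23  bbbababb$abbaababaaaaaaa  a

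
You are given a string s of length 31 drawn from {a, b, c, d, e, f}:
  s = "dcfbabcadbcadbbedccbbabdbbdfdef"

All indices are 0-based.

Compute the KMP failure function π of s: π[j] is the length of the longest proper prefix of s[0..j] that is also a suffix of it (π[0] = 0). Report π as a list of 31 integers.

[0, 0, 0, 0, 0, 0, 0, 0, 1, 0, 0, 0, 1, 0, 0, 0, 1, 2, 0, 0, 0, 0, 0, 1, 0, 0, 1, 0, 1, 0, 0]

π[0] = 0
j=1 s[j]='c': π[1]=0 (border '')
j=2 s[j]='f': π[2]=0 (border '')
j=3 s[j]='b': π[3]=0 (border '')
j=4 s[j]='a': π[4]=0 (border '')
j=5 s[j]='b': π[5]=0 (border '')
j=6 s[j]='c': π[6]=0 (border '')
j=7 s[j]='a': π[7]=0 (border '')
j=8 s[j]='d': π[8]=1 (border 'd')
j=9 s[j]='b': k: 1→0; π[9]=0 (border '')
j=10 s[j]='c': π[10]=0 (border '')
j=11 s[j]='a': π[11]=0 (border '')
j=12 s[j]='d': π[12]=1 (border 'd')
j=13 s[j]='b': k: 1→0; π[13]=0 (border '')
j=14 s[j]='b': π[14]=0 (border '')
j=15 s[j]='e': π[15]=0 (border '')
j=16 s[j]='d': π[16]=1 (border 'd')
j=17 s[j]='c': π[17]=2 (border 'dc')
j=18 s[j]='c': k: 2→0; π[18]=0 (border '')
j=19 s[j]='b': π[19]=0 (border '')
j=20 s[j]='b': π[20]=0 (border '')
j=21 s[j]='a': π[21]=0 (border '')
j=22 s[j]='b': π[22]=0 (border '')
j=23 s[j]='d': π[23]=1 (border 'd')
j=24 s[j]='b': k: 1→0; π[24]=0 (border '')
j=25 s[j]='b': π[25]=0 (border '')
j=26 s[j]='d': π[26]=1 (border 'd')
j=27 s[j]='f': k: 1→0; π[27]=0 (border '')
j=28 s[j]='d': π[28]=1 (border 'd')
j=29 s[j]='e': k: 1→0; π[29]=0 (border '')
j=30 s[j]='f': π[30]=0 (border '')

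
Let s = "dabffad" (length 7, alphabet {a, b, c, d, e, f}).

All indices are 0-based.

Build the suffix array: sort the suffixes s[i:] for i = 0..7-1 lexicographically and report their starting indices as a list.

[1, 5, 2, 6, 0, 4, 3]

rank | idx | suffix
   0 |   1 | abffad
   1 |   5 | ad
   2 |   2 | bffad
   3 |   6 | d
   4 |   0 | dabffad
   5 |   4 | fad
   6 |   3 | ffad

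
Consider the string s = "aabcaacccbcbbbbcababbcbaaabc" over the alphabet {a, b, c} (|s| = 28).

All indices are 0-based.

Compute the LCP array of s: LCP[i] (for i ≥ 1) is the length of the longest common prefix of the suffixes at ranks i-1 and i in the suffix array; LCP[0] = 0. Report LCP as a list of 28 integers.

[0, 2, 4, 2, 1, 2, 2, 3, 1, 0, 2, 1, 3, 2, 3, 1, 2, 3, 2, 3, 0, 1, 2, 1, 2, 2, 1, 2]

rank | idx | suffix
   0 |  23 | aaabc
   1 |  24 | aabc
   2 |   0 | aabcaacccbcbbbbcababbcbaaabc
   3 |   4 | aacccbcbbbbcababbcbaaabc
   4 |  16 | ababbcbaaabc
   5 |  18 | abbcbaaabc
   6 |  25 | abc
   7 |   1 | abcaacccbcbbbbcababbcbaaabc
   8 |   5 | acccbcbbbbcababbcbaaabc
   9 |  22 | baaabc
  10 |  17 | babbcbaaabc
  11 |  11 | bbbbcababbcbaaabc
  12 |  12 | bbbcababbcbaaabc
  13 |  13 | bbcababbcbaaabc
  14 |  19 | bbcbaaabc
  15 |  26 | bc
  16 |   2 | bcaacccbcbbbbcababbcbaaabc
  17 |  14 | bcababbcbaaabc
  18 |  20 | bcbaaabc
  19 |   9 | bcbbbbcababbcbaaabc
  20 |  27 | c
  21 |   3 | caacccbcbbbbcababbcbaaabc
  22 |  15 | cababbcbaaabc
  23 |  21 | cbaaabc
  24 |  10 | cbbbbcababbcbaaabc
  25 |   8 | cbcbbbbcababbcbaaabc
  26 |   7 | ccbcbbbbcababbcbaaabc
  27 |   6 | cccbcbbbbcababbcbaaabc

SA = [23, 24, 0, 4, 16, 18, 25, 1, 5, 22, 17, 11, 12, 13, 19, 26, 2, 14, 20, 9, 27, 3, 15, 21, 10, 8, 7, 6]
rank  pair      lcp
   1  s[23:],s[24:]  2  'aa'
   2  s[24:],s[0:]  4  'aabc'
   3  s[0:],s[4:]  2  'aa'
   4  s[4:],s[16:]  1  'a'
   5  s[16:],s[18:]  2  'ab'
   6  s[18:],s[25:]  2  'ab'
   7  s[25:],s[1:]  3  'abc'
   8  s[1:],s[5:]  1  'a'
   9  s[5:],s[22:]  0  ''
  10  s[22:],s[17:]  2  'ba'
  11  s[17:],s[11:]  1  'b'
  12  s[11:],s[12:]  3  'bbb'
  13  s[12:],s[13:]  2  'bb'
  14  s[13:],s[19:]  3  'bbc'
  15  s[19:],s[26:]  1  'b'
  16  s[26:],s[2:]  2  'bc'
  17  s[2:],s[14:]  3  'bca'
  18  s[14:],s[20:]  2  'bc'
  19  s[20:],s[9:]  3  'bcb'
  20  s[9:],s[27:]  0  ''
  21  s[27:],s[3:]  1  'c'
  22  s[3:],s[15:]  2  'ca'
  23  s[15:],s[21:]  1  'c'
  24  s[21:],s[10:]  2  'cb'
  25  s[10:],s[8:]  2  'cb'
  26  s[8:],s[7:]  1  'c'
  27  s[7:],s[6:]  2  'cc'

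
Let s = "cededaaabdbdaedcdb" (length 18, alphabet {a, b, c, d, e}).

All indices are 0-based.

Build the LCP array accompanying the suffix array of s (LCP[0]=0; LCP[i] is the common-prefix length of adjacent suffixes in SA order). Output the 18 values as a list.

[0, 2, 1, 1, 0, 1, 2, 0, 1, 0, 2, 1, 2, 1, 1, 0, 2, 2]

sorted suffixes:
  #0 SA[0]=5  'aaabdbdaedcdb'
  #1 SA[1]=6  'aabdbdaedcdb'
  #2 SA[2]=7  'abdbdaedcdb'
  #3 SA[3]=12  'aedcdb'
  #4 SA[4]=17  'b'
  #5 SA[5]=10  'bdaedcdb'
  #6 SA[6]=8  'bdbdaedcdb'
  #7 SA[7]=15  'cdb'
  #8 SA[8]=0  'cededaaabdbdaedcdb'
  #9 SA[9]=4  'daaabdbdaedcdb'
  #10 SA[10]=11  'daedcdb'
  #11 SA[11]=16  'db'
  #12 SA[12]=9  'dbdaedcdb'
  #13 SA[13]=14  'dcdb'
  #14 SA[14]=2  'dedaaabdbdaedcdb'
  #15 SA[15]=3  'edaaabdbdaedcdb'
  #16 SA[16]=13  'edcdb'
  #17 SA[17]=1  'ededaaabdbdaedcdb'

SA = [5, 6, 7, 12, 17, 10, 8, 15, 0, 4, 11, 16, 9, 14, 2, 3, 13, 1]
rank  pair      lcp
   1  s[5:],s[6:]  2  'aa'
   2  s[6:],s[7:]  1  'a'
   3  s[7:],s[12:]  1  'a'
   4  s[12:],s[17:]  0  ''
   5  s[17:],s[10:]  1  'b'
   6  s[10:],s[8:]  2  'bd'
   7  s[8:],s[15:]  0  ''
   8  s[15:],s[0:]  1  'c'
   9  s[0:],s[4:]  0  ''
  10  s[4:],s[11:]  2  'da'
  11  s[11:],s[16:]  1  'd'
  12  s[16:],s[9:]  2  'db'
  13  s[9:],s[14:]  1  'd'
  14  s[14:],s[2:]  1  'd'
  15  s[2:],s[3:]  0  ''
  16  s[3:],s[13:]  2  'ed'
  17  s[13:],s[1:]  2  'ed'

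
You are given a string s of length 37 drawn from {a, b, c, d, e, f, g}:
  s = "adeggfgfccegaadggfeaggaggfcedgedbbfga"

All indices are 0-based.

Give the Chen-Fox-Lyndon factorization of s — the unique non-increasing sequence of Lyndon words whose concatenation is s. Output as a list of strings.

["adeggfgfcceg", "aadggfeaggaggfcedgedbbfg", "a"]

emit factor 1: 'adeggfgfcceg' (i=0, period=12)
emit factor 2: 'aadggfeaggaggfcedgedbbfg' (i=12, period=24)
emit factor 3: 'a' (i=36, period=1)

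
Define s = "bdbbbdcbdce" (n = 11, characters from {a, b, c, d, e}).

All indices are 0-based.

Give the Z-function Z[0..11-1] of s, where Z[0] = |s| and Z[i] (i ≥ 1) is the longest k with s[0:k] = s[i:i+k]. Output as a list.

Z[0]=11
i=1: fresh scan; Z[1]=0
i=2: fresh scan; Z[2]=1 grow→box=[2,3)
i=3: fresh scan; Z[3]=1 grow→box=[3,4)
i=4: fresh scan; Z[4]=2 grow→box=[4,6)
i=5: min(r-i=1, Z[1]=0)=0; Z[5]=0
i=6: fresh scan; Z[6]=0
i=7: fresh scan; Z[7]=2 grow→box=[7,9)
i=8: min(r-i=1, Z[1]=0)=0; Z[8]=0
i=9: fresh scan; Z[9]=0
i=10: fresh scan; Z[10]=0

[11, 0, 1, 1, 2, 0, 0, 2, 0, 0, 0]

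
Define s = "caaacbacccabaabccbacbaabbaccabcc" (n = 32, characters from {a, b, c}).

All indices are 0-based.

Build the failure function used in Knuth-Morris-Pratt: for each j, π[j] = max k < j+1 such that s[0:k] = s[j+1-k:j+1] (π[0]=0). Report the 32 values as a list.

[0, 0, 0, 0, 1, 0, 0, 1, 1, 1, 2, 0, 0, 0, 0, 1, 1, 0, 0, 1, 0, 0, 0, 0, 0, 0, 1, 1, 2, 0, 1, 1]

π[0] = 0
j=1 s[j]='a': π[1]=0 (border '')
j=2 s[j]='a': π[2]=0 (border '')
j=3 s[j]='a': π[3]=0 (border '')
j=4 s[j]='c': π[4]=1 (border 'c')
j=5 s[j]='b': k: 1→0; π[5]=0 (border '')
j=6 s[j]='a': π[6]=0 (border '')
j=7 s[j]='c': π[7]=1 (border 'c')
j=8 s[j]='c': k: 1→0; π[8]=1 (border 'c')
j=9 s[j]='c': k: 1→0; π[9]=1 (border 'c')
j=10 s[j]='a': π[10]=2 (border 'ca')
j=11 s[j]='b': k: 2→0; π[11]=0 (border '')
j=12 s[j]='a': π[12]=0 (border '')
j=13 s[j]='a': π[13]=0 (border '')
j=14 s[j]='b': π[14]=0 (border '')
j=15 s[j]='c': π[15]=1 (border 'c')
j=16 s[j]='c': k: 1→0; π[16]=1 (border 'c')
j=17 s[j]='b': k: 1→0; π[17]=0 (border '')
j=18 s[j]='a': π[18]=0 (border '')
j=19 s[j]='c': π[19]=1 (border 'c')
j=20 s[j]='b': k: 1→0; π[20]=0 (border '')
j=21 s[j]='a': π[21]=0 (border '')
j=22 s[j]='a': π[22]=0 (border '')
j=23 s[j]='b': π[23]=0 (border '')
j=24 s[j]='b': π[24]=0 (border '')
j=25 s[j]='a': π[25]=0 (border '')
j=26 s[j]='c': π[26]=1 (border 'c')
j=27 s[j]='c': k: 1→0; π[27]=1 (border 'c')
j=28 s[j]='a': π[28]=2 (border 'ca')
j=29 s[j]='b': k: 2→0; π[29]=0 (border '')
j=30 s[j]='c': π[30]=1 (border 'c')
j=31 s[j]='c': k: 1→0; π[31]=1 (border 'c')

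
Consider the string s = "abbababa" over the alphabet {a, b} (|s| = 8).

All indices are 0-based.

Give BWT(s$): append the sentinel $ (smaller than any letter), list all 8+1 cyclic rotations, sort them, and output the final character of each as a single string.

rank  rotation   last
    0  $abbababa  a
    1  a$abbabab  b
    2  aba$abbab  b
    3  ababa$abb  b
    4  abbababa$  $
    5  ba$abbaba  a
    6  baba$abba  a
    7  bababa$ab  b
    8  bbababa$a  a

abbb$aaba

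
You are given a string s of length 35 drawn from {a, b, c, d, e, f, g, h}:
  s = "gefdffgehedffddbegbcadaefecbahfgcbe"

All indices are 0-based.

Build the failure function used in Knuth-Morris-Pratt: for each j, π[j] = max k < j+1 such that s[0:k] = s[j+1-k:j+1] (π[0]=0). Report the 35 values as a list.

[0, 0, 0, 0, 0, 0, 1, 2, 0, 0, 0, 0, 0, 0, 0, 0, 0, 1, 0, 0, 0, 0, 0, 0, 0, 0, 0, 0, 0, 0, 0, 1, 0, 0, 0]

π[0] = 0
j=1 s[j]='e': π[1]=0 (border '')
j=2 s[j]='f': π[2]=0 (border '')
j=3 s[j]='d': π[3]=0 (border '')
j=4 s[j]='f': π[4]=0 (border '')
j=5 s[j]='f': π[5]=0 (border '')
j=6 s[j]='g': π[6]=1 (border 'g')
j=7 s[j]='e': π[7]=2 (border 'ge')
j=8 s[j]='h': k: 2→0; π[8]=0 (border '')
j=9 s[j]='e': π[9]=0 (border '')
j=10 s[j]='d': π[10]=0 (border '')
j=11 s[j]='f': π[11]=0 (border '')
j=12 s[j]='f': π[12]=0 (border '')
j=13 s[j]='d': π[13]=0 (border '')
j=14 s[j]='d': π[14]=0 (border '')
j=15 s[j]='b': π[15]=0 (border '')
j=16 s[j]='e': π[16]=0 (border '')
j=17 s[j]='g': π[17]=1 (border 'g')
j=18 s[j]='b': k: 1→0; π[18]=0 (border '')
j=19 s[j]='c': π[19]=0 (border '')
j=20 s[j]='a': π[20]=0 (border '')
j=21 s[j]='d': π[21]=0 (border '')
j=22 s[j]='a': π[22]=0 (border '')
j=23 s[j]='e': π[23]=0 (border '')
j=24 s[j]='f': π[24]=0 (border '')
j=25 s[j]='e': π[25]=0 (border '')
j=26 s[j]='c': π[26]=0 (border '')
j=27 s[j]='b': π[27]=0 (border '')
j=28 s[j]='a': π[28]=0 (border '')
j=29 s[j]='h': π[29]=0 (border '')
j=30 s[j]='f': π[30]=0 (border '')
j=31 s[j]='g': π[31]=1 (border 'g')
j=32 s[j]='c': k: 1→0; π[32]=0 (border '')
j=33 s[j]='b': π[33]=0 (border '')
j=34 s[j]='e': π[34]=0 (border '')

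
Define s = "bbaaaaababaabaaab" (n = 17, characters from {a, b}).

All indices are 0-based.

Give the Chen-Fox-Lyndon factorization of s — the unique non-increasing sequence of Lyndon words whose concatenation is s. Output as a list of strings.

["b", "b", "aaaaababaabaaab"]

emit factor 1: 'b' (i=0, period=1)
emit factor 2: 'b' (i=1, period=1)
emit factor 3: 'aaaaababaabaaab' (i=2, period=15)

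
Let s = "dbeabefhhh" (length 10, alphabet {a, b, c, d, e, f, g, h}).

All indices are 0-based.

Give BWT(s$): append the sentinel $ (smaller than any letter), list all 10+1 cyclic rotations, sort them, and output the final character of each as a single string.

rank  rotation     last
    0  $dbeabefhhh  h
    1  abefhhh$dbe  e
    2  beabefhhh$d  d
    3  befhhh$dbea  a
    4  dbeabefhhh$  $
    5  eabefhhh$db  b
    6  efhhh$dbeab  b
    7  fhhh$dbeabe  e
    8  h$dbeabefhh  h
    9  hh$dbeabefh  h
   10  hhh$dbeabef  f

heda$bbehhf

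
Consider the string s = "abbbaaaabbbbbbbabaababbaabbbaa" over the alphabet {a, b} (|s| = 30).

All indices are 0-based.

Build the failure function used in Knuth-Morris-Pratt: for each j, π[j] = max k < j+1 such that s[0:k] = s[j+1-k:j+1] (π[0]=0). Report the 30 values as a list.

[0, 0, 0, 0, 1, 1, 1, 1, 2, 3, 4, 0, 0, 0, 0, 1, 2, 1, 1, 2, 1, 2, 3, 1, 1, 2, 3, 4, 5, 6]

π[0] = 0
j=1 s[j]='b': π[1]=0 (border '')
j=2 s[j]='b': π[2]=0 (border '')
j=3 s[j]='b': π[3]=0 (border '')
j=4 s[j]='a': π[4]=1 (border 'a')
j=5 s[j]='a': k: 1→0; π[5]=1 (border 'a')
j=6 s[j]='a': k: 1→0; π[6]=1 (border 'a')
j=7 s[j]='a': k: 1→0; π[7]=1 (border 'a')
j=8 s[j]='b': π[8]=2 (border 'ab')
j=9 s[j]='b': π[9]=3 (border 'abb')
j=10 s[j]='b': π[10]=4 (border 'abbb')
j=11 s[j]='b': k: 4→0; π[11]=0 (border '')
j=12 s[j]='b': π[12]=0 (border '')
j=13 s[j]='b': π[13]=0 (border '')
j=14 s[j]='b': π[14]=0 (border '')
j=15 s[j]='a': π[15]=1 (border 'a')
j=16 s[j]='b': π[16]=2 (border 'ab')
j=17 s[j]='a': k: 2→0; π[17]=1 (border 'a')
j=18 s[j]='a': k: 1→0; π[18]=1 (border 'a')
j=19 s[j]='b': π[19]=2 (border 'ab')
j=20 s[j]='a': k: 2→0; π[20]=1 (border 'a')
j=21 s[j]='b': π[21]=2 (border 'ab')
j=22 s[j]='b': π[22]=3 (border 'abb')
j=23 s[j]='a': k: 3→0; π[23]=1 (border 'a')
j=24 s[j]='a': k: 1→0; π[24]=1 (border 'a')
j=25 s[j]='b': π[25]=2 (border 'ab')
j=26 s[j]='b': π[26]=3 (border 'abb')
j=27 s[j]='b': π[27]=4 (border 'abbb')
j=28 s[j]='a': π[28]=5 (border 'abbba')
j=29 s[j]='a': π[29]=6 (border 'abbbaa')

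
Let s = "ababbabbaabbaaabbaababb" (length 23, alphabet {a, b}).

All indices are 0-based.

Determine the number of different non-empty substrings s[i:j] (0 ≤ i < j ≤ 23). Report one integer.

sorted suffixes:
  #0 SA[0]=12  'aaabbaababb'
  #1 SA[1]=17  'aababb'
  #2 SA[2]=8  'aabbaaabbaababb'
  #3 SA[3]=13  'aabbaababb'
  #4 SA[4]=18  'ababb'
  #5 SA[5]=0  'ababbabbaabbaaabbaababb'
  #6 SA[6]=20  'abb'
  #7 SA[7]=9  'abbaaabbaababb'
  #8 SA[8]=14  'abbaababb'
  #9 SA[9]=5  'abbaabbaaabbaababb'
  #10 SA[10]=2  'abbabbaabbaaabbaababb'
  #11 SA[11]=22  'b'
  #12 SA[12]=11  'baaabbaababb'
  #13 SA[13]=16  'baababb'
  #14 SA[14]=7  'baabbaaabbaababb'
  #15 SA[15]=19  'babb'
  #16 SA[16]=4  'babbaabbaaabbaababb'
  #17 SA[17]=1  'babbabbaabbaaabbaababb'
  #18 SA[18]=21  'bb'
  #19 SA[19]=10  'bbaaabbaababb'
  #20 SA[20]=15  'bbaababb'
  #21 SA[21]=6  'bbaabbaaabbaababb'
  #22 SA[22]=3  'bbabbaabbaaabbaababb'

SA = [12, 17, 8, 13, 18, 0, 20, 9, 14, 5, 2, 22, 11, 16, 7, 19, 4, 1, 21, 10, 15, 6, 3]
[i] adj suffixes → lcp
  [1] 12/17 → 2 ('aa')
  [2] 17/8 → 3 ('aab')
  [3] 8/13 → 6 ('aabbaa')
  [4] 13/18 → 1 ('a')
  [5] 18/0 → 5 ('ababb')
  [6] 0/20 → 2 ('ab')
  [7] 20/9 → 3 ('abb')
  [8] 9/14 → 5 ('abbaa')
  [9] 14/5 → 6 ('abbaab')
  [10] 5/2 → 4 ('abba')
  [11] 2/22 → 0 ('')
  [12] 22/11 → 1 ('b')
  [13] 11/16 → 3 ('baa')
  [14] 16/7 → 4 ('baab')
  [15] 7/19 → 2 ('ba')
  [16] 19/4 → 4 ('babb')
  [17] 4/1 → 5 ('babba')
  [18] 1/21 → 1 ('b')
  [19] 21/10 → 2 ('bb')
  [20] 10/15 → 4 ('bbaa')
  [21] 15/6 → 5 ('bbaab')
  [22] 6/3 → 3 ('bba')

n(n+1)/2 = 23·24/2 = 276
Σ LCP = 0 + 2 + 3 + 6 + 1 + 5 + 2 + 3 + 5 + 6 + 4 + 0 + 1 + 3 + 4 + 2 + 4 + 5 + 1 + 2 + 4 + 5 + 3 = 71
distinct = 276 − 71 = 205

205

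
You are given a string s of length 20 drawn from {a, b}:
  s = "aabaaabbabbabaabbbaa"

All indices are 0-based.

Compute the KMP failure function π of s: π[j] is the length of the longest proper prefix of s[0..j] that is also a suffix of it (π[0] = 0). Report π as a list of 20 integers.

[0, 1, 0, 1, 2, 2, 3, 0, 1, 0, 0, 1, 0, 1, 2, 3, 0, 0, 1, 2]

π[0] = 0
j=1 s[j]='a': π[1]=1 (border 'a')
j=2 s[j]='b': k: 1→0; π[2]=0 (border '')
j=3 s[j]='a': π[3]=1 (border 'a')
j=4 s[j]='a': π[4]=2 (border 'aa')
j=5 s[j]='a': k: 2→1; π[5]=2 (border 'aa')
j=6 s[j]='b': π[6]=3 (border 'aab')
j=7 s[j]='b': k: 3→0; π[7]=0 (border '')
j=8 s[j]='a': π[8]=1 (border 'a')
j=9 s[j]='b': k: 1→0; π[9]=0 (border '')
j=10 s[j]='b': π[10]=0 (border '')
j=11 s[j]='a': π[11]=1 (border 'a')
j=12 s[j]='b': k: 1→0; π[12]=0 (border '')
j=13 s[j]='a': π[13]=1 (border 'a')
j=14 s[j]='a': π[14]=2 (border 'aa')
j=15 s[j]='b': π[15]=3 (border 'aab')
j=16 s[j]='b': k: 3→0; π[16]=0 (border '')
j=17 s[j]='b': π[17]=0 (border '')
j=18 s[j]='a': π[18]=1 (border 'a')
j=19 s[j]='a': π[19]=2 (border 'aa')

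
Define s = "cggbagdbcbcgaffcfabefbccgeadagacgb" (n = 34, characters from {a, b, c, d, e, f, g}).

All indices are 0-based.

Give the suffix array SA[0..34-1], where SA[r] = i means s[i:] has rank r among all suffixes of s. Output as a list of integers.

rank | idx | suffix
   0 |  17 | abefbccgeadagacgb
   1 |  30 | acgb
   2 |  26 | adagacgb
   3 |  12 | affcfabefbccgeadagacgb
   4 |  28 | agacgb
   5 |   4 | agdbcbcgaffcfabefbccgeadagacgb
   6 |  33 | b
   7 |   3 | bagdbcbcgaffcfabefbccgeadagacgb
   8 |   7 | bcbcgaffcfabefbccgeadagacgb
   9 |  21 | bccgeadagacgb
  10 |   9 | bcgaffcfabefbccgeadagacgb
  11 |  18 | befbccgeadagacgb
  12 |   8 | cbcgaffcfabefbccgeadagacgb
  13 |  22 | ccgeadagacgb
  14 |  15 | cfabefbccgeadagacgb
  15 |  10 | cgaffcfabefbccgeadagacgb
  16 |  31 | cgb
  17 |  23 | cgeadagacgb
  18 |   0 | cggbagdbcbcgaffcfabefbccgeadagacgb
  19 |  27 | dagacgb
  20 |   6 | dbcbcgaffcfabefbccgeadagacgb
  21 |  25 | eadagacgb
  22 |  19 | efbccgeadagacgb
  23 |  16 | fabefbccgeadagacgb
  24 |  20 | fbccgeadagacgb
  25 |  14 | fcfabefbccgeadagacgb
  26 |  13 | ffcfabefbccgeadagacgb
  27 |  29 | gacgb
  28 |  11 | gaffcfabefbccgeadagacgb
  29 |  32 | gb
  30 |   2 | gbagdbcbcgaffcfabefbccgeadagacgb
  31 |   5 | gdbcbcgaffcfabefbccgeadagacgb
  32 |  24 | geadagacgb
  33 |   1 | ggbagdbcbcgaffcfabefbccgeadagacgb

[17, 30, 26, 12, 28, 4, 33, 3, 7, 21, 9, 18, 8, 22, 15, 10, 31, 23, 0, 27, 6, 25, 19, 16, 20, 14, 13, 29, 11, 32, 2, 5, 24, 1]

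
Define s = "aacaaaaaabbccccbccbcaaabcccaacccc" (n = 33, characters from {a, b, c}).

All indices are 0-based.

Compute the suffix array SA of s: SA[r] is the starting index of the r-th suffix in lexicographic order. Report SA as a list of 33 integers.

sorted suffixes:
  #0 SA[0]=3  'aaaaaabbccccbccbcaaabcccaacccc'
  #1 SA[1]=4  'aaaaabbccccbccbcaaabcccaacccc'
  #2 SA[2]=5  'aaaabbccccbccbcaaabcccaacccc'
  #3 SA[3]=6  'aaabbccccbccbcaaabcccaacccc'
  #4 SA[4]=20  'aaabcccaacccc'
  #5 SA[5]=7  'aabbccccbccbcaaabcccaacccc'
  #6 SA[6]=21  'aabcccaacccc'
  #7 SA[7]=0  'aacaaaaaabbccccbccbcaaabcccaacccc'
  #8 SA[8]=27  'aacccc'
  #9 SA[9]=8  'abbccccbccbcaaabcccaacccc'
  #10 SA[10]=22  'abcccaacccc'
  #11 SA[11]=1  'acaaaaaabbccccbccbcaaabcccaacccc'
  #12 SA[12]=28  'acccc'
  #13 SA[13]=9  'bbccccbccbcaaabcccaacccc'
  #14 SA[14]=18  'bcaaabcccaacccc'
  #15 SA[15]=15  'bccbcaaabcccaacccc'
  #16 SA[16]=23  'bcccaacccc'
  #17 SA[17]=10  'bccccbccbcaaabcccaacccc'
  #18 SA[18]=32  'c'
  #19 SA[19]=2  'caaaaaabbccccbccbcaaabcccaacccc'
  #20 SA[20]=19  'caaabcccaacccc'
  #21 SA[21]=26  'caacccc'
  #22 SA[22]=17  'cbcaaabcccaacccc'
  #23 SA[23]=14  'cbccbcaaabcccaacccc'
  #24 SA[24]=31  'cc'
  #25 SA[25]=25  'ccaacccc'
  #26 SA[26]=16  'ccbcaaabcccaacccc'
  #27 SA[27]=13  'ccbccbcaaabcccaacccc'
  #28 SA[28]=30  'ccc'
  #29 SA[29]=24  'cccaacccc'
  #30 SA[30]=12  'cccbccbcaaabcccaacccc'
  #31 SA[31]=29  'cccc'
  #32 SA[32]=11  'ccccbccbcaaabcccaacccc'

[3, 4, 5, 6, 20, 7, 21, 0, 27, 8, 22, 1, 28, 9, 18, 15, 23, 10, 32, 2, 19, 26, 17, 14, 31, 25, 16, 13, 30, 24, 12, 29, 11]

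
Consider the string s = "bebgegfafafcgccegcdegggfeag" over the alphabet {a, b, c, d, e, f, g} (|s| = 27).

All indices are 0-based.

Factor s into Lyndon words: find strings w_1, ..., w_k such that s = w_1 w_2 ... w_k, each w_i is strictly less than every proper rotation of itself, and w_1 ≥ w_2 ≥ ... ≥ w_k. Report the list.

["bebgegf", "afafcgccegcdegggfeag"]

emit factor 1: 'bebgegf' (i=0, period=7)
emit factor 2: 'afafcgccegcdegggfeag' (i=7, period=20)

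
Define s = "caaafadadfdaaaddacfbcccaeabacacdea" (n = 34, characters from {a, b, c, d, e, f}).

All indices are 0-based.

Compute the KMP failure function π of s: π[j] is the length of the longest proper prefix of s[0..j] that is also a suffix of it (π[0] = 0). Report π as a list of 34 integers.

[0, 0, 0, 0, 0, 0, 0, 0, 0, 0, 0, 0, 0, 0, 0, 0, 0, 1, 0, 0, 1, 1, 1, 2, 0, 0, 0, 0, 1, 2, 1, 0, 0, 0]

π[0] = 0
j=1 s[j]='a': π[1]=0 (border '')
j=2 s[j]='a': π[2]=0 (border '')
j=3 s[j]='a': π[3]=0 (border '')
j=4 s[j]='f': π[4]=0 (border '')
j=5 s[j]='a': π[5]=0 (border '')
j=6 s[j]='d': π[6]=0 (border '')
j=7 s[j]='a': π[7]=0 (border '')
j=8 s[j]='d': π[8]=0 (border '')
j=9 s[j]='f': π[9]=0 (border '')
j=10 s[j]='d': π[10]=0 (border '')
j=11 s[j]='a': π[11]=0 (border '')
j=12 s[j]='a': π[12]=0 (border '')
j=13 s[j]='a': π[13]=0 (border '')
j=14 s[j]='d': π[14]=0 (border '')
j=15 s[j]='d': π[15]=0 (border '')
j=16 s[j]='a': π[16]=0 (border '')
j=17 s[j]='c': π[17]=1 (border 'c')
j=18 s[j]='f': k: 1→0; π[18]=0 (border '')
j=19 s[j]='b': π[19]=0 (border '')
j=20 s[j]='c': π[20]=1 (border 'c')
j=21 s[j]='c': k: 1→0; π[21]=1 (border 'c')
j=22 s[j]='c': k: 1→0; π[22]=1 (border 'c')
j=23 s[j]='a': π[23]=2 (border 'ca')
j=24 s[j]='e': k: 2→0; π[24]=0 (border '')
j=25 s[j]='a': π[25]=0 (border '')
j=26 s[j]='b': π[26]=0 (border '')
j=27 s[j]='a': π[27]=0 (border '')
j=28 s[j]='c': π[28]=1 (border 'c')
j=29 s[j]='a': π[29]=2 (border 'ca')
j=30 s[j]='c': k: 2→0; π[30]=1 (border 'c')
j=31 s[j]='d': k: 1→0; π[31]=0 (border '')
j=32 s[j]='e': π[32]=0 (border '')
j=33 s[j]='a': π[33]=0 (border '')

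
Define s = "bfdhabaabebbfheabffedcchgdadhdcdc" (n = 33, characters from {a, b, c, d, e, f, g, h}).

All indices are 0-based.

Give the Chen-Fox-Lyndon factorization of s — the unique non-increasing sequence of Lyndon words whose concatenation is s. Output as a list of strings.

emit factor 1: 'bfdh' (i=0, period=4)
emit factor 2: 'ab' (i=4, period=2)
emit factor 3: 'aabebbfheabffedcchgdadhdcdc' (i=6, period=27)

["bfdh", "ab", "aabebbfheabffedcchgdadhdcdc"]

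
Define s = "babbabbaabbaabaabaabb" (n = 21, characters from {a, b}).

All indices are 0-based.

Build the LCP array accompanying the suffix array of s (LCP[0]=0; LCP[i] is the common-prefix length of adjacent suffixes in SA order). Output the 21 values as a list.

rank | idx | suffix
   0 |  11 | aabaabaabb
   1 |  14 | aabaabb
   2 |  17 | aabb
   3 |   7 | aabbaabaabaabb
   4 |  12 | abaabaabb
   5 |  15 | abaabb
   6 |  18 | abb
   7 |   8 | abbaabaabaabb
   8 |   4 | abbaabbaabaabaabb
   9 |   1 | abbabbaabbaabaabaabb
  10 |  20 | b
  11 |  10 | baabaabaabb
  12 |  13 | baabaabb
  13 |  16 | baabb
  14 |   6 | baabbaabaabaabb
  15 |   3 | babbaabbaabaabaabb
  16 |   0 | babbabbaabbaabaabaabb
  17 |  19 | bb
  18 |   9 | bbaabaabaabb
  19 |   5 | bbaabbaabaabaabb
  20 |   2 | bbabbaabbaabaabaabb

SA = [11, 14, 17, 7, 12, 15, 18, 8, 4, 1, 20, 10, 13, 16, 6, 3, 0, 19, 9, 5, 2]
rank  pair      lcp
   1  s[11:],s[14:]  6  'aabaab'
   2  s[14:],s[17:]  3  'aab'
   3  s[17:],s[7:]  4  'aabb'
   4  s[7:],s[12:]  1  'a'
   5  s[12:],s[15:]  5  'abaab'
   6  s[15:],s[18:]  2  'ab'
   7  s[18:],s[8:]  3  'abb'
   8  s[8:],s[4:]  6  'abbaab'
   9  s[4:],s[1:]  4  'abba'
  10  s[1:],s[20:]  0  ''
  11  s[20:],s[10:]  1  'b'
  12  s[10:],s[13:]  7  'baabaab'
  13  s[13:],s[16:]  4  'baab'
  14  s[16:],s[6:]  5  'baabb'
  15  s[6:],s[3:]  2  'ba'
  16  s[3:],s[0:]  5  'babba'
  17  s[0:],s[19:]  1  'b'
  18  s[19:],s[9:]  2  'bb'
  19  s[9:],s[5:]  5  'bbaab'
  20  s[5:],s[2:]  3  'bba'

[0, 6, 3, 4, 1, 5, 2, 3, 6, 4, 0, 1, 7, 4, 5, 2, 5, 1, 2, 5, 3]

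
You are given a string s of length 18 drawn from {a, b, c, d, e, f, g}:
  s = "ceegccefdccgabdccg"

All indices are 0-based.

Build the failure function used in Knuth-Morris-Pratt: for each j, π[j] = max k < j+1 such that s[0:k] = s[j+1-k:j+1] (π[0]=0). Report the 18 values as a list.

[0, 0, 0, 0, 1, 1, 2, 0, 0, 1, 1, 0, 0, 0, 0, 1, 1, 0]

π[0] = 0
j=1 s[j]='e': π[1]=0 (border '')
j=2 s[j]='e': π[2]=0 (border '')
j=3 s[j]='g': π[3]=0 (border '')
j=4 s[j]='c': π[4]=1 (border 'c')
j=5 s[j]='c': k: 1→0; π[5]=1 (border 'c')
j=6 s[j]='e': π[6]=2 (border 'ce')
j=7 s[j]='f': k: 2→0; π[7]=0 (border '')
j=8 s[j]='d': π[8]=0 (border '')
j=9 s[j]='c': π[9]=1 (border 'c')
j=10 s[j]='c': k: 1→0; π[10]=1 (border 'c')
j=11 s[j]='g': k: 1→0; π[11]=0 (border '')
j=12 s[j]='a': π[12]=0 (border '')
j=13 s[j]='b': π[13]=0 (border '')
j=14 s[j]='d': π[14]=0 (border '')
j=15 s[j]='c': π[15]=1 (border 'c')
j=16 s[j]='c': k: 1→0; π[16]=1 (border 'c')
j=17 s[j]='g': k: 1→0; π[17]=0 (border '')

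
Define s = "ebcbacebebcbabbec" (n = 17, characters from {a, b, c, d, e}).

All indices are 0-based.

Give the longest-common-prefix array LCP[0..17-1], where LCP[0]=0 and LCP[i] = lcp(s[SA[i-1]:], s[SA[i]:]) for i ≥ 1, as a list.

[0, 1, 0, 2, 1, 1, 4, 1, 2, 0, 1, 3, 1, 0, 5, 2, 1]

rank | idx | suffix
   0 |  12 | abbec
   1 |   4 | acebebcbabbec
   2 |  11 | babbec
   3 |   3 | bacebebcbabbec
   4 |  13 | bbec
   5 |   9 | bcbabbec
   6 |   1 | bcbacebebcbabbec
   7 |   7 | bebcbabbec
   8 |  14 | bec
   9 |  16 | c
  10 |  10 | cbabbec
  11 |   2 | cbacebebcbabbec
  12 |   5 | cebebcbabbec
  13 |   8 | ebcbabbec
  14 |   0 | ebcbacebebcbabbec
  15 |   6 | ebebcbabbec
  16 |  15 | ec

SA = [12, 4, 11, 3, 13, 9, 1, 7, 14, 16, 10, 2, 5, 8, 0, 6, 15]
rank  pair      lcp
   1  s[12:],s[4:]  1  'a'
   2  s[4:],s[11:]  0  ''
   3  s[11:],s[3:]  2  'ba'
   4  s[3:],s[13:]  1  'b'
   5  s[13:],s[9:]  1  'b'
   6  s[9:],s[1:]  4  'bcba'
   7  s[1:],s[7:]  1  'b'
   8  s[7:],s[14:]  2  'be'
   9  s[14:],s[16:]  0  ''
  10  s[16:],s[10:]  1  'c'
  11  s[10:],s[2:]  3  'cba'
  12  s[2:],s[5:]  1  'c'
  13  s[5:],s[8:]  0  ''
  14  s[8:],s[0:]  5  'ebcba'
  15  s[0:],s[6:]  2  'eb'
  16  s[6:],s[15:]  1  'e'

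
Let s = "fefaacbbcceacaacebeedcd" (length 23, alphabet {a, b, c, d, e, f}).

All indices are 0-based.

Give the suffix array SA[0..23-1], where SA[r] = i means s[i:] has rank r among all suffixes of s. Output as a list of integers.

rank→(start, suffix):
  0 → (3, 'aacbbcceacaacebeedcd')
  1 → (13, 'aacebeedcd')
  2 → (11, 'acaacebeedcd')
  3 → (4, 'acbbcceacaacebeedcd')
  4 → (14, 'acebeedcd')
  5 → (6, 'bbcceacaacebeedcd')
  6 → (7, 'bcceacaacebeedcd')
  7 → (17, 'beedcd')
  8 → (12, 'caacebeedcd')
  9 → (5, 'cbbcceacaacebeedcd')
  10 → (8, 'cceacaacebeedcd')
  11 → (21, 'cd')
  12 → (9, 'ceacaacebeedcd')
  13 → (15, 'cebeedcd')
  14 → (22, 'd')
  15 → (20, 'dcd')
  16 → (10, 'eacaacebeedcd')
  17 → (16, 'ebeedcd')
  18 → (19, 'edcd')
  19 → (18, 'eedcd')
  20 → (1, 'efaacbbcceacaacebeedcd')
  21 → (2, 'faacbbcceacaacebeedcd')
  22 → (0, 'fefaacbbcceacaacebeedcd')

[3, 13, 11, 4, 14, 6, 7, 17, 12, 5, 8, 21, 9, 15, 22, 20, 10, 16, 19, 18, 1, 2, 0]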